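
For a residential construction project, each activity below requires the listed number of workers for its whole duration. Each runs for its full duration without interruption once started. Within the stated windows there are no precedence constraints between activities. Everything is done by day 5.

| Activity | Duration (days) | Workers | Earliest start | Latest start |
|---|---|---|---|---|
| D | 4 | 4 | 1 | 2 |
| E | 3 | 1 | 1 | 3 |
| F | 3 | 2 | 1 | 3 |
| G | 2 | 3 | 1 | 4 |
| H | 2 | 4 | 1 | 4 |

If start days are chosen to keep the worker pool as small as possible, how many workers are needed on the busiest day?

Early-start (D@1, E@1, F@1, G@1, H@1) gives peak 14: d1:14  d2:14  d3:7  d4:4  d5:0.
Shift F→3, G→4.
Schedule D@1, E@1, F@3, G@4, H@1: d1:9  d2:9  d3:7  d4:9  d5:5 — peak 9.

9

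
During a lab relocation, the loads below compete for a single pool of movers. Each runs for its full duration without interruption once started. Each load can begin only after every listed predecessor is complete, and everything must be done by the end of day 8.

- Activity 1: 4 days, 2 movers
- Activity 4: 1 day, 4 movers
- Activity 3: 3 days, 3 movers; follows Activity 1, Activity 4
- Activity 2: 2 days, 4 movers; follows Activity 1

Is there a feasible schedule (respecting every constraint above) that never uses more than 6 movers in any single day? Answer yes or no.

no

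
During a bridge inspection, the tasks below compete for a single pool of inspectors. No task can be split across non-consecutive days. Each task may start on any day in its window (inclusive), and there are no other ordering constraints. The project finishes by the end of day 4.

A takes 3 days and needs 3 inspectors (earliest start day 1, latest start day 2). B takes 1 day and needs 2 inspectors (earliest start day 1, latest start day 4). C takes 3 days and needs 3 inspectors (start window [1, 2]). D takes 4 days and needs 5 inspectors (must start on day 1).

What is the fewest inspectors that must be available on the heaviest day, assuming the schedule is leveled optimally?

11

Early-start (A@1, B@1, C@1, D@1) gives peak 13: d1:13  d2:11  d3:11  d4:5.
Shift C→2.
Schedule A@1, B@1, C@2, D@1: d1:10  d2:11  d3:11  d4:8 — peak 11.
No arrangement of the 16 feasible schedules does better.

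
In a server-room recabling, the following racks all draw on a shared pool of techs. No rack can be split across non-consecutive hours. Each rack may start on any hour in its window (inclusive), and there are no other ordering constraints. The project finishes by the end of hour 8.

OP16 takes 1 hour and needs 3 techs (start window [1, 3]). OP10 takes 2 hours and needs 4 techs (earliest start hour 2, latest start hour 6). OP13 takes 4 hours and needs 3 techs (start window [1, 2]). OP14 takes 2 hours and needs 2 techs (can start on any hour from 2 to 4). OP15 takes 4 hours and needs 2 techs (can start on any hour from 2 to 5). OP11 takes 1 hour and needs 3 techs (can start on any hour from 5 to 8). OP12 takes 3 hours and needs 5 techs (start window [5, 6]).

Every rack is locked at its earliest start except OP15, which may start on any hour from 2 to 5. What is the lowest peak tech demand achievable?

OP15@2: h1:6  h2:11  h3:11  h4:5  h5:10  h6:5  h7:5  h8:0 → peak 11
OP15@3: h1:6  h2:9  h3:11  h4:5  h5:10  h6:7  h7:5  h8:0 → peak 11
OP15@4: h1:6  h2:9  h3:9  h4:5  h5:10  h6:7  h7:7  h8:0 → peak 10
OP15@5: h1:6  h2:9  h3:9  h4:3  h5:10  h6:7  h7:7  h8:2 → peak 10
Best is OP15@4, peak 10.

10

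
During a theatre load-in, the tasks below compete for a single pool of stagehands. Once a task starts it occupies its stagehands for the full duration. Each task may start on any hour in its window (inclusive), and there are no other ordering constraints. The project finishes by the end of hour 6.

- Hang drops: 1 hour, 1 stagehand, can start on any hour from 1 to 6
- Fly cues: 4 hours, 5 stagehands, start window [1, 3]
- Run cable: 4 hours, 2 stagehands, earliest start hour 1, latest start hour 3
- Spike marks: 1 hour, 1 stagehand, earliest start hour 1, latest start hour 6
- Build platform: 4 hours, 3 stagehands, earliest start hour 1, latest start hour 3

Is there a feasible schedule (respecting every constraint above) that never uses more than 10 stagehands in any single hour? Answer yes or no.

Schedule Hang drops@1, Fly cues@1, Run cable@1, Spike marks@1, Build platform@2: h1:9  h2:10  h3:10  h4:10  h5:3  h6:0 — peak 10 ≤ 10.

yes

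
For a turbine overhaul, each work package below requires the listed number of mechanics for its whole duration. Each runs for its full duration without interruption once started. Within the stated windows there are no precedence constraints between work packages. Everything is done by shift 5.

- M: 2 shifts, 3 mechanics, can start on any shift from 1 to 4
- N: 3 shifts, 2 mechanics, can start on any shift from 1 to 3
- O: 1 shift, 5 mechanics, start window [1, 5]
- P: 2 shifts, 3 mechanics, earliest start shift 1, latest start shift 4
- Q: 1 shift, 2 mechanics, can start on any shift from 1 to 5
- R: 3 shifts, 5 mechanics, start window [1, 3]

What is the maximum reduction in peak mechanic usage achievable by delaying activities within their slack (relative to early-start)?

10

Early-start peak: s1:20  s2:13  s3:7  s4:0  s5:0 ⇒ 20.
Leveled (M@1, N@1, O@1, P@2, Q@2, R@3): s1:10  s2:10  s3:10  s4:5  s5:5 ⇒ 10.
Reduction 20 − 10 = 10.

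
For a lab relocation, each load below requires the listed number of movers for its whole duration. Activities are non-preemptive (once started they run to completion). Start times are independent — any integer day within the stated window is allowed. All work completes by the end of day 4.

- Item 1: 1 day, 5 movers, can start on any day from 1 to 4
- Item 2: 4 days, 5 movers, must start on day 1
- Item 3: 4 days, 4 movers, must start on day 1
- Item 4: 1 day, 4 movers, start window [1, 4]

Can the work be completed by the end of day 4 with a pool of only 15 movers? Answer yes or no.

Schedule Item 1@1, Item 2@1, Item 3@1, Item 4@2: d1:14  d2:13  d3:9  d4:9 — peak 14 ≤ 15.

yes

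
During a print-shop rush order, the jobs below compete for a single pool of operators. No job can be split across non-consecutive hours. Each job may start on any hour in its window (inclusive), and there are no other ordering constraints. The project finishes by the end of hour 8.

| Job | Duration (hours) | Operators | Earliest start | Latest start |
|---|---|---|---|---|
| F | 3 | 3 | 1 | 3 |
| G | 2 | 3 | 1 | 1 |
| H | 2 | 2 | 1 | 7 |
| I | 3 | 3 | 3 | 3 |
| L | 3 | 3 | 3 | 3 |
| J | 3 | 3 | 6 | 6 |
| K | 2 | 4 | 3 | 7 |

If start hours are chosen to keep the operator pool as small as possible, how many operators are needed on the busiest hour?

9

Early-start (F@1, G@1, H@1, I@3, L@3, J@6, K@3) gives peak 13: h1:8  h2:8  h3:13  h4:10  h5:6  h6:3  h7:3  h8:3.
Shift K→6.
Schedule F@1, G@1, H@1, I@3, L@3, J@6, K@6: h1:8  h2:8  h3:9  h4:6  h5:6  h6:7  h7:7  h8:3 — peak 9.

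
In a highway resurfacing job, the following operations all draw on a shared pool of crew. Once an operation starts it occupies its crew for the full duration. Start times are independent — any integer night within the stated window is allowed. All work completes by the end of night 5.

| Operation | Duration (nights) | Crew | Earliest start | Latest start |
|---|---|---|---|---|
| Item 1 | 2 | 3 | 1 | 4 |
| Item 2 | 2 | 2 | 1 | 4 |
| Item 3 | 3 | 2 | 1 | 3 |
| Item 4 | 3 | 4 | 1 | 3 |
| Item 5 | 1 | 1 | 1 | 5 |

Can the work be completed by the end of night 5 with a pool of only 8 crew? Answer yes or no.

yes

Schedule Item 1@1, Item 2@1, Item 3@3, Item 4@3, Item 5@1: n1:6  n2:5  n3:6  n4:6  n5:6 — peak 6 ≤ 8.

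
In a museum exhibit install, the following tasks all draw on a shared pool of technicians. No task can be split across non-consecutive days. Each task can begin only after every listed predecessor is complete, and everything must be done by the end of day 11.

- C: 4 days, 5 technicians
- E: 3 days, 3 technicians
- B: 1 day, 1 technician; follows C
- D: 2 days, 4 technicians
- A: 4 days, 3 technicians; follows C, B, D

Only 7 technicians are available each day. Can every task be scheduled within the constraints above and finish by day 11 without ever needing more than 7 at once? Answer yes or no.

yes

Schedule C@1, E@7, B@5, D@5, A@7: d1:5  d2:5  d3:5  d4:5  d5:5  d6:4  d7:6  d8:6  d9:6  d10:3  d11:0 — peak 6 ≤ 7.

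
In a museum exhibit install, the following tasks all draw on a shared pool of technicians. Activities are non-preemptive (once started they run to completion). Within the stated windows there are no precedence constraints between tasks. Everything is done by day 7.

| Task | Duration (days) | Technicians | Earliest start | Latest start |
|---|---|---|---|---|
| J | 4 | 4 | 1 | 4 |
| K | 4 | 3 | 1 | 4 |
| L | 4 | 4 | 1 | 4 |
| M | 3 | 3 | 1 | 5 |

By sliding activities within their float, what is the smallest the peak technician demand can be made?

11

Early-start (J@1, K@1, L@1, M@1) gives peak 14: d1:14  d2:14  d3:14  d4:11  d5:0  d6:0  d7:0.
Shift M→5.
Schedule J@1, K@1, L@1, M@5: d1:11  d2:11  d3:11  d4:11  d5:3  d6:3  d7:3 — peak 11.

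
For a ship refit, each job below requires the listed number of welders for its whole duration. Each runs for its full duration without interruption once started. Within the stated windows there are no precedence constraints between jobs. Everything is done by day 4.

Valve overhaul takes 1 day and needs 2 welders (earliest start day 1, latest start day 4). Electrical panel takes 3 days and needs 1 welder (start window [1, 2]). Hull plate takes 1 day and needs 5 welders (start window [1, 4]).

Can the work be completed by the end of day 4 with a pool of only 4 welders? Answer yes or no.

no

The minimum achievable peak is 5; 4 < 5, so no feasible schedule stays within the cap.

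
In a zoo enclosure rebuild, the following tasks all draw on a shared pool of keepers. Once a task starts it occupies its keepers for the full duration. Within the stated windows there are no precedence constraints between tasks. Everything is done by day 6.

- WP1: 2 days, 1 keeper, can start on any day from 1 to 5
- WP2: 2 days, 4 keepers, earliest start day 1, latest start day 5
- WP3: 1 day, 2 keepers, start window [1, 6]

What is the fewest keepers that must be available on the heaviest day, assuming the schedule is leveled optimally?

Early-start (WP1@1, WP2@1, WP3@1) gives peak 7: d1:7  d2:5  d3:0  d4:0  d5:0  d6:0.
Shift WP2→3.
Schedule WP1@1, WP2@3, WP3@1: d1:3  d2:1  d3:4  d4:4  d5:0  d6:0 — peak 4.

4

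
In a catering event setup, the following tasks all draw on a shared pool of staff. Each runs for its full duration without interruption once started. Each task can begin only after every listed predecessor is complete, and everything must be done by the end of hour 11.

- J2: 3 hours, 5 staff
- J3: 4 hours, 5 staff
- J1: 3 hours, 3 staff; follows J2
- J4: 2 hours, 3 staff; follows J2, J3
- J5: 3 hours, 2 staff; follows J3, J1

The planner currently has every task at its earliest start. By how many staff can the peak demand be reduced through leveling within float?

2

Early-start peak: h1:10  h2:10  h3:10  h4:8  h5:6  h6:6  h7:2  h8:2  h9:2  h10:0  h11:0 ⇒ 10.
Leveled (J2@1, J3@4, J1@4, J4@8, J5@8): h1:5  h2:5  h3:5  h4:8  h5:8  h6:8  h7:5  h8:5  h9:5  h10:2  h11:0 ⇒ 8.
Reduction 10 − 8 = 2.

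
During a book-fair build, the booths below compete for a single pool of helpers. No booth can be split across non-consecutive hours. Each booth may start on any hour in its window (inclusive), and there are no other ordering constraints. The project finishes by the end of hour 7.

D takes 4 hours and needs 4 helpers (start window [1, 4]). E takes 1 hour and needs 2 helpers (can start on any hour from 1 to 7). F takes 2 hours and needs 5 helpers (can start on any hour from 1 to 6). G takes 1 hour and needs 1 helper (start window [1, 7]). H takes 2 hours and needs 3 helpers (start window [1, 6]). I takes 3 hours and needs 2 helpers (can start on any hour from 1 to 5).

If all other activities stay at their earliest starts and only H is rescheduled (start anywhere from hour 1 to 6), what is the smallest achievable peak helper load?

14

H@1: h1:17  h2:14  h3:6  h4:4  h5:0  h6:0  h7:0 → peak 17
H@2: h1:14  h2:14  h3:9  h4:4  h5:0  h6:0  h7:0 → peak 14
H@3: h1:14  h2:11  h3:9  h4:7  h5:0  h6:0  h7:0 → peak 14
H@4: h1:14  h2:11  h3:6  h4:7  h5:3  h6:0  h7:0 → peak 14
H@5: h1:14  h2:11  h3:6  h4:4  h5:3  h6:3  h7:0 → peak 14
H@6: h1:14  h2:11  h3:6  h4:4  h5:0  h6:3  h7:3 → peak 14
Best is H@2, peak 14.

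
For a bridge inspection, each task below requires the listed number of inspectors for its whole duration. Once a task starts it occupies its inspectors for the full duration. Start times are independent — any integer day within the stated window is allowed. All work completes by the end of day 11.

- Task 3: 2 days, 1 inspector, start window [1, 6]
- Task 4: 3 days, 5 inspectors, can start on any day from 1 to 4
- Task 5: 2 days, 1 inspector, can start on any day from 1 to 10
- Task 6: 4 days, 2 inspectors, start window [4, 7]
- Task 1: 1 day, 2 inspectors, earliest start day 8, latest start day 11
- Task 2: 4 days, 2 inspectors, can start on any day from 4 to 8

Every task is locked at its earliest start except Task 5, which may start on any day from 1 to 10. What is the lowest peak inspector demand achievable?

Task 5@1: d1:7  d2:7  d3:5  d4:4  d5:4  d6:4  d7:4  d8:2  d9:0  d10:0  d11:0 → peak 7
Task 5@2: d1:6  d2:7  d3:6  d4:4  d5:4  d6:4  d7:4  d8:2  d9:0  d10:0  d11:0 → peak 7
Task 5@3: d1:6  d2:6  d3:6  d4:5  d5:4  d6:4  d7:4  d8:2  d9:0  d10:0  d11:0 → peak 6
Task 5@4: d1:6  d2:6  d3:5  d4:5  d5:5  d6:4  d7:4  d8:2  d9:0  d10:0  d11:0 → peak 6
Task 5@5: d1:6  d2:6  d3:5  d4:4  d5:5  d6:5  d7:4  d8:2  d9:0  d10:0  d11:0 → peak 6
Task 5@6: d1:6  d2:6  d3:5  d4:4  d5:4  d6:5  d7:5  d8:2  d9:0  d10:0  d11:0 → peak 6
Task 5@7: d1:6  d2:6  d3:5  d4:4  d5:4  d6:4  d7:5  d8:3  d9:0  d10:0  d11:0 → peak 6
Task 5@8: d1:6  d2:6  d3:5  d4:4  d5:4  d6:4  d7:4  d8:3  d9:1  d10:0  d11:0 → peak 6
Task 5@9: d1:6  d2:6  d3:5  d4:4  d5:4  d6:4  d7:4  d8:2  d9:1  d10:1  d11:0 → peak 6
Task 5@10: d1:6  d2:6  d3:5  d4:4  d5:4  d6:4  d7:4  d8:2  d9:0  d10:1  d11:1 → peak 6
Best is Task 5@3, peak 6.

6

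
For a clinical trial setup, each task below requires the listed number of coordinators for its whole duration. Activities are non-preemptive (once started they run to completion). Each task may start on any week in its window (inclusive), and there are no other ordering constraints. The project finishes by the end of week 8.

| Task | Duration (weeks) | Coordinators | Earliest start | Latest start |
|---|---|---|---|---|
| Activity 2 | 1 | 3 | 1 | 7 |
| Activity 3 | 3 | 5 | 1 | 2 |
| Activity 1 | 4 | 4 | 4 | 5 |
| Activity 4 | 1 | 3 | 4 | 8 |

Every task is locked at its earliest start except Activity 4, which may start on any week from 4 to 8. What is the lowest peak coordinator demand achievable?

Activity 4@4: w1:8  w2:5  w3:5  w4:7  w5:4  w6:4  w7:4  w8:0 → peak 8
Activity 4@5: w1:8  w2:5  w3:5  w4:4  w5:7  w6:4  w7:4  w8:0 → peak 8
Activity 4@6: w1:8  w2:5  w3:5  w4:4  w5:4  w6:7  w7:4  w8:0 → peak 8
Activity 4@7: w1:8  w2:5  w3:5  w4:4  w5:4  w6:4  w7:7  w8:0 → peak 8
Activity 4@8: w1:8  w2:5  w3:5  w4:4  w5:4  w6:4  w7:4  w8:3 → peak 8
Best is Activity 4@4, peak 8.

8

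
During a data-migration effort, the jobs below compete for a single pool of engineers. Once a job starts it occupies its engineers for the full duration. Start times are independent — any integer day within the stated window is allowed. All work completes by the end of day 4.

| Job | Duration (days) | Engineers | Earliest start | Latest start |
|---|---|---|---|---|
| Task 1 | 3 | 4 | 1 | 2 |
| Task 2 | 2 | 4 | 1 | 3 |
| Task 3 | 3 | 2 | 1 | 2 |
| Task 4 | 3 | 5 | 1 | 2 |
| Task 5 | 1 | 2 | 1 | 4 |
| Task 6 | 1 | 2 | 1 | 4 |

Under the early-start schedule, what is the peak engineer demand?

19

Early-start schedule: Task 1@1, Task 2@1, Task 3@1, Task 4@1, Task 5@1, Task 6@1.
Load per day: day 1: 19, day 2: 15, day 3: 11, day 4: 0.
Peak is 19.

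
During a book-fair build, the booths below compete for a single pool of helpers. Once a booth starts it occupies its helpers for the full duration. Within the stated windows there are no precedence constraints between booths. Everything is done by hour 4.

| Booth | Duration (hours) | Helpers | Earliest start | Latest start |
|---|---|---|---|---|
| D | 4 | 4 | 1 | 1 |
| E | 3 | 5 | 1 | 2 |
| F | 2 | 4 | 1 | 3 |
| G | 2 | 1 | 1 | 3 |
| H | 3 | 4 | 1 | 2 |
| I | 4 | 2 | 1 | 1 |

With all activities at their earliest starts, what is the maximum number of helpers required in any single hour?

20

Early-start schedule: D@1, E@1, F@1, G@1, H@1, I@1.
Load per hour: hour 1: 20, hour 2: 20, hour 3: 15, hour 4: 6.
Peak is 20.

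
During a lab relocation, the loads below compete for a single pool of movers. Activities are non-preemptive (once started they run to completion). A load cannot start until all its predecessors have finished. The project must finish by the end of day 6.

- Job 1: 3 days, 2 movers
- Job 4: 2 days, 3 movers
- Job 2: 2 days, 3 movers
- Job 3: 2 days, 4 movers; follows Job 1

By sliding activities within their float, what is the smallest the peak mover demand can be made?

Early-start (Job 1@1, Job 4@1, Job 2@1, Job 3@4) gives peak 8: d1:8  d2:8  d3:2  d4:4  d5:4  d6:0.
Shift Job 2→3, Job 3→5.
Schedule Job 1@1, Job 4@1, Job 2@3, Job 3@5: d1:5  d2:5  d3:5  d4:3  d5:4  d6:4 — peak 5.
Total mover-days = 26 over 6 days ⇒ peak ≥ ⌈26/6⌉ = 5, so 5 is optimal.

5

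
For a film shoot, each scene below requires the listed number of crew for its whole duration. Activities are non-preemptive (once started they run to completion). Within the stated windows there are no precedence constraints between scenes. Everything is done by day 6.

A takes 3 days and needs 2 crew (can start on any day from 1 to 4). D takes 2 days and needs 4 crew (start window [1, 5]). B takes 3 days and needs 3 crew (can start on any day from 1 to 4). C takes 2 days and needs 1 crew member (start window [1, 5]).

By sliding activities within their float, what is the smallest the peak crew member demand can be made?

5

Early-start (A@1, D@1, B@1, C@1) gives peak 10: d1:10  d2:10  d3:5  d4:0  d5:0  d6:0.
Shift D→4, C→4.
Schedule A@1, D@4, B@1, C@4: d1:5  d2:5  d3:5  d4:5  d5:5  d6:0 — peak 5.
Total crew member-days = 25 over 6 days ⇒ peak ≥ ⌈25/6⌉ = 5, so 5 is optimal.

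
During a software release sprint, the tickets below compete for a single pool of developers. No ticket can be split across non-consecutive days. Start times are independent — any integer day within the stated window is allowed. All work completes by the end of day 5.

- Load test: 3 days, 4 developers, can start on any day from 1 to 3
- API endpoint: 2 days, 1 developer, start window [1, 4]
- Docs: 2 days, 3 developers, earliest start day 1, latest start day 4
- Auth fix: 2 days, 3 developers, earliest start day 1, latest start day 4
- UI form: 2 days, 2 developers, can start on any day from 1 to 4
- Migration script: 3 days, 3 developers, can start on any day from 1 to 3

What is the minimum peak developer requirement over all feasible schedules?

8

Early-start (Load test@1, API endpoint@1, Docs@1, Auth fix@1, UI form@1, Migration script@1) gives peak 16: d1:16  d2:16  d3:7  d4:0  d5:0.
Shift Auth fix→4, UI form→4, Migration script→3.
Schedule Load test@1, API endpoint@1, Docs@1, Auth fix@4, UI form@4, Migration script@3: d1:8  d2:8  d3:7  d4:8  d5:8 — peak 8.
Total developer-days = 39 over 5 days ⇒ peak ≥ ⌈39/5⌉ = 8, so 8 is optimal.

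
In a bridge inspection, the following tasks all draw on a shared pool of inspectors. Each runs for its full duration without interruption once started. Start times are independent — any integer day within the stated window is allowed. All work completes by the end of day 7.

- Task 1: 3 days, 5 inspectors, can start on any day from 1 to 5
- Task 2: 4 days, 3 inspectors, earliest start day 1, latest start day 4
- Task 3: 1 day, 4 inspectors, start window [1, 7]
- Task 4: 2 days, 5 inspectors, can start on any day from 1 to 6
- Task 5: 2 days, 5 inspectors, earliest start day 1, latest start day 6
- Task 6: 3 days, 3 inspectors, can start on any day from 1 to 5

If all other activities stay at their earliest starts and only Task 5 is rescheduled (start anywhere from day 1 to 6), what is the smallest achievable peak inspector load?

Task 5@1: d1:25  d2:21  d3:11  d4:3  d5:0  d6:0  d7:0 → peak 25
Task 5@2: d1:20  d2:21  d3:16  d4:3  d5:0  d6:0  d7:0 → peak 21
Task 5@3: d1:20  d2:16  d3:16  d4:8  d5:0  d6:0  d7:0 → peak 20
Task 5@4: d1:20  d2:16  d3:11  d4:8  d5:5  d6:0  d7:0 → peak 20
Task 5@5: d1:20  d2:16  d3:11  d4:3  d5:5  d6:5  d7:0 → peak 20
Task 5@6: d1:20  d2:16  d3:11  d4:3  d5:0  d6:5  d7:5 → peak 20
Best is Task 5@3, peak 20.

20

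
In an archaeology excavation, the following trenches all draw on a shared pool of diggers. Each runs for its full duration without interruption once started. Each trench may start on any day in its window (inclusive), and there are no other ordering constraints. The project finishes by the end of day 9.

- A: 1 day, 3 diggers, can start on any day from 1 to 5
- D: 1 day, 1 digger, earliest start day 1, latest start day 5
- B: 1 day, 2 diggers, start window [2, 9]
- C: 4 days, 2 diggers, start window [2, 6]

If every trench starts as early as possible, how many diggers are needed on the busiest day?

Early-start schedule: A@1, D@1, B@2, C@2.
Load per day: day 1: 4, day 2: 4, day 3: 2, day 4: 2, day 5: 2, day 6: 0, day 7: 0, day 8: 0, day 9: 0.
Peak is 4.

4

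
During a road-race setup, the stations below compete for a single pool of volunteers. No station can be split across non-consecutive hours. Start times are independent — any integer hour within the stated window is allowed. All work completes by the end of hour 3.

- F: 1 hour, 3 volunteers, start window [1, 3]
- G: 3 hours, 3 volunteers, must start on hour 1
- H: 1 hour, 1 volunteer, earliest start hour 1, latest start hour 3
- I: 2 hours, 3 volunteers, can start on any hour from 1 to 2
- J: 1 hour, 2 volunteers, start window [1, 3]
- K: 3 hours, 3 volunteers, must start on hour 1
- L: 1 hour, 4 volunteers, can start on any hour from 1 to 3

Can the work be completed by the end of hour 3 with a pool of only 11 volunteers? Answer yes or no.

no

Total volunteer-hours = 34; over 3 hours the average is 34/3 > 11, so some hour must exceed 11.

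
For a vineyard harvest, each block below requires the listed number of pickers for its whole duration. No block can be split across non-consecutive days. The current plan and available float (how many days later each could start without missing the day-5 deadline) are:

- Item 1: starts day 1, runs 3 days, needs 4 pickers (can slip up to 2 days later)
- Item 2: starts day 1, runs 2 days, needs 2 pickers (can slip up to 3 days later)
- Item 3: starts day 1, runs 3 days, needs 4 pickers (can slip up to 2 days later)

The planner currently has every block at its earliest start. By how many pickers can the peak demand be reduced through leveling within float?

Early-start peak: d1:10  d2:10  d3:8  d4:0  d5:0 ⇒ 10.
Leveled (Item 1@1, Item 2@1, Item 3@3): d1:6  d2:6  d3:8  d4:4  d5:4 ⇒ 8.
Reduction 10 − 8 = 2.

2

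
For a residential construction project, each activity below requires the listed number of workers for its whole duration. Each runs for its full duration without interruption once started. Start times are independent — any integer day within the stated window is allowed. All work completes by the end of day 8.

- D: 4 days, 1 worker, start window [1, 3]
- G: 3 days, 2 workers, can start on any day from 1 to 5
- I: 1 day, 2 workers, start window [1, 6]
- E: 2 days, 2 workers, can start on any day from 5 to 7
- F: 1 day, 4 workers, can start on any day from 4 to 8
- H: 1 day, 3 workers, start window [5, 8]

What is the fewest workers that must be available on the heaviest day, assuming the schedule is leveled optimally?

Early-start (D@1, G@1, I@1, E@5, F@4, H@5) gives peak 5: d1:5  d2:3  d3:3  d4:5  d5:5  d6:2  d7:0  d8:0.
Shift I→4, F→7, H→8.
Schedule D@1, G@1, I@4, E@5, F@7, H@8: d1:3  d2:3  d3:3  d4:3  d5:2  d6:2  d7:4  d8:3 — peak 4.

4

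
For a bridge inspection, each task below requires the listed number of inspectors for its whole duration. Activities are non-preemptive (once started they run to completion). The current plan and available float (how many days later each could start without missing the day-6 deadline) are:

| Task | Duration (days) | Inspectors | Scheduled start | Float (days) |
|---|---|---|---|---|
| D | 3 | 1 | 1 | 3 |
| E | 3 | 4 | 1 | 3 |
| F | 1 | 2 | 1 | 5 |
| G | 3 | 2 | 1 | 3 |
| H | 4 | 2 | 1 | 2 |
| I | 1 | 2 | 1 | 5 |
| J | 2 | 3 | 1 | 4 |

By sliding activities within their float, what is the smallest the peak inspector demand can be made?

Early-start (D@1, E@1, F@1, G@1, H@1, I@1, J@1) gives peak 16: d1:16  d2:12  d3:9  d4:2  d5:0  d6:0.
Shift G→4, H→2, I→4, J→5.
Schedule D@1, E@1, F@1, G@4, H@2, I@4, J@5: d1:7  d2:7  d3:7  d4:6  d5:7  d6:5 — peak 7.
Total inspector-days = 39 over 6 days ⇒ peak ≥ ⌈39/6⌉ = 7, so 7 is optimal.

7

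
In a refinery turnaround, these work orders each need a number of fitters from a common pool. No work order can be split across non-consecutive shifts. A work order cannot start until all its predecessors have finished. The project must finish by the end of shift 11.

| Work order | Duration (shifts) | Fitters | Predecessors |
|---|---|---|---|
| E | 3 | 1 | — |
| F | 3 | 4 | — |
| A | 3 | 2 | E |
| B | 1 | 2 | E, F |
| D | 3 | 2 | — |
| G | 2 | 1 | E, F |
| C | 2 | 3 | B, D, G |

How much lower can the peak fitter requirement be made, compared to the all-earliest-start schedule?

Early-start peak: s1:7  s2:7  s3:7  s4:5  s5:3  s6:5  s7:3  s8:0  s9:0  s10:0  s11:0 ⇒ 7.
Leveled (E@1, F@4, A@7, B@7, D@1, G@8, C@10): s1:3  s2:3  s3:3  s4:4  s5:4  s6:4  s7:4  s8:3  s9:3  s10:3  s11:3 ⇒ 4.
Reduction 7 − 4 = 3.

3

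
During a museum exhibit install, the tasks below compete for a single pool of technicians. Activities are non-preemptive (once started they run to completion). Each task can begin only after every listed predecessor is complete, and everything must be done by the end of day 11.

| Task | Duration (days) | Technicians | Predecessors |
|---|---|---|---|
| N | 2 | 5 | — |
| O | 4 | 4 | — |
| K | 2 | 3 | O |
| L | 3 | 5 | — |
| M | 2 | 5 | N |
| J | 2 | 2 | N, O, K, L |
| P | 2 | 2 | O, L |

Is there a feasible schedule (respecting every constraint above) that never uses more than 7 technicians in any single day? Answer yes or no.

The minimum achievable peak is 8; 7 < 8, so no feasible schedule stays within the cap.

no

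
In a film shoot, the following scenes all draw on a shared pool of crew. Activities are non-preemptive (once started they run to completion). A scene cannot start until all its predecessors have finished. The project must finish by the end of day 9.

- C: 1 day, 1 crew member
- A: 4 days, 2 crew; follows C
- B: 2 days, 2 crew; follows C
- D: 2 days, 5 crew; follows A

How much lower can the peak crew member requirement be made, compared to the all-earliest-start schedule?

0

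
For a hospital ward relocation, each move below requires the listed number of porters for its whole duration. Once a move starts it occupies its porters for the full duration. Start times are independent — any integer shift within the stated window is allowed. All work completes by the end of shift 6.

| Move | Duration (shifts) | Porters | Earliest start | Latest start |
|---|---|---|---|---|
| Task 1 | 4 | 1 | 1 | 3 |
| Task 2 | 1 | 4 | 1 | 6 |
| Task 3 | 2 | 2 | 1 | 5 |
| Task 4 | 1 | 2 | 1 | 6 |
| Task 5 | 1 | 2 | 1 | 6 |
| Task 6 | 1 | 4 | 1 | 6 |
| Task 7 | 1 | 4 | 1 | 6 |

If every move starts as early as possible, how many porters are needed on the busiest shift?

Early-start schedule: Task 1@1, Task 2@1, Task 3@1, Task 4@1, Task 5@1, Task 6@1, Task 7@1.
Load per shift: shift 1: 19, shift 2: 3, shift 3: 1, shift 4: 1, shift 5: 0, shift 6: 0.
Peak is 19.

19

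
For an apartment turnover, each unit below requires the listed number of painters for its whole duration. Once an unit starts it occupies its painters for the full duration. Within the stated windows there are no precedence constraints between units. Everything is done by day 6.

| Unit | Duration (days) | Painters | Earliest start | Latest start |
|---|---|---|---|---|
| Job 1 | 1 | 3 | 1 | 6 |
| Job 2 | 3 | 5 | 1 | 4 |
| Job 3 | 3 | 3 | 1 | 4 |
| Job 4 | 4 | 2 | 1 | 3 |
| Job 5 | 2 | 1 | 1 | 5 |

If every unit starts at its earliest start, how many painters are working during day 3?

10

At early start, day 3 has: Job 2, Job 3, Job 4.
Demand: 5 + 3 + 2 = 10.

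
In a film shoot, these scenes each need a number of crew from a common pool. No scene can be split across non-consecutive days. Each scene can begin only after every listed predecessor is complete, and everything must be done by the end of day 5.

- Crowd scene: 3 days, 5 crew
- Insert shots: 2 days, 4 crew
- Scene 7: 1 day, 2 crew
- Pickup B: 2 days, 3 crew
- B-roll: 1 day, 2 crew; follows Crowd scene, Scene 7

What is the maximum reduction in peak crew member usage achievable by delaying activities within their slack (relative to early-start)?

6

Early-start peak: d1:14  d2:12  d3:5  d4:2  d5:0 ⇒ 14.
Leveled (Crowd scene@1, Insert shots@4, Scene 7@1, Pickup B@2, B-roll@4): d1:7  d2:8  d3:8  d4:6  d5:4 ⇒ 8.
Reduction 14 − 8 = 6.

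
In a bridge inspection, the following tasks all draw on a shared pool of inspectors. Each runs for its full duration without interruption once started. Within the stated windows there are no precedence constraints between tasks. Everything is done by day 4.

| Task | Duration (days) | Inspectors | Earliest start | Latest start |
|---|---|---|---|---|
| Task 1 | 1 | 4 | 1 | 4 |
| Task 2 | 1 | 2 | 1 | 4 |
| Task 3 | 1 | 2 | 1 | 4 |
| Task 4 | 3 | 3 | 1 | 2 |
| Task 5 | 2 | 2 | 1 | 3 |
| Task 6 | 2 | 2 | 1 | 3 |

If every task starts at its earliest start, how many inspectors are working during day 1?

At early start, day 1 has: Task 1, Task 2, Task 3, Task 4, Task 5, Task 6.
Demand: 4 + 2 + 2 + 3 + 2 + 2 = 15.

15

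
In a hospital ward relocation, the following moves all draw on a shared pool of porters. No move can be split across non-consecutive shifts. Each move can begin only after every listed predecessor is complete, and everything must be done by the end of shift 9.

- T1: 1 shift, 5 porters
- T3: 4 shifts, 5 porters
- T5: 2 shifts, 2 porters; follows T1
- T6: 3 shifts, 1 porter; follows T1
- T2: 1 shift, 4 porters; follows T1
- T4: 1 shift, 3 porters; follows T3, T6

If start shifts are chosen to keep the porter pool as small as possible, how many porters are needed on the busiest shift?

5

Early-start (T1@1, T3@1, T5@2, T6@2, T2@2, T4@5) gives peak 12: s1:10  s2:12  s3:8  s4:6  s5:3  s6:0  s7:0  s8:0  s9:0.
Shift T3→2, T5→6, T6→6, T2→8, T4→9.
Schedule T1@1, T3@2, T5@6, T6@6, T2@8, T4@9: s1:5  s2:5  s3:5  s4:5  s5:5  s6:3  s7:3  s8:5  s9:3 — peak 5.
Total porter-shifts = 39 over 9 shifts ⇒ peak ≥ ⌈39/9⌉ = 5, so 5 is optimal.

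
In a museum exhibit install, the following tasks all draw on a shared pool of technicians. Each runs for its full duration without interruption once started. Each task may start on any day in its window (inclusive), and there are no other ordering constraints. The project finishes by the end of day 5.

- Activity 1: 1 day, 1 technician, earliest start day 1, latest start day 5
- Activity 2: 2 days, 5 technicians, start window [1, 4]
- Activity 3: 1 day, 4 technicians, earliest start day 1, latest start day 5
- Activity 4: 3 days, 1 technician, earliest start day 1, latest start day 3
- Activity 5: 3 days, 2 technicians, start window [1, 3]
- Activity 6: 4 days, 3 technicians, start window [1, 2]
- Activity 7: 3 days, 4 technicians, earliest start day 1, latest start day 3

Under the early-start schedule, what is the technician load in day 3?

At early start, day 3 has: Activity 4, Activity 5, Activity 6, Activity 7.
Demand: 1 + 2 + 3 + 4 = 10.

10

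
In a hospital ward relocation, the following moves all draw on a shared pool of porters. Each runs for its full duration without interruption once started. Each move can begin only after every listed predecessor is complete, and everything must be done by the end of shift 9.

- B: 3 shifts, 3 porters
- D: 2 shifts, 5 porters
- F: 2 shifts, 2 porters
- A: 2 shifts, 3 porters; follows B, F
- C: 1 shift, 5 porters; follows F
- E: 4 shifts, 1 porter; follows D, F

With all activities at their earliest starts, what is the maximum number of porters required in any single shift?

10

Early-start schedule: B@1, D@1, F@1, A@4, C@3, E@3.
Load per shift: shift 1: 10, shift 2: 10, shift 3: 9, shift 4: 4, shift 5: 4, shift 6: 1, shift 7: 0, shift 8: 0, shift 9: 0.
Peak is 10.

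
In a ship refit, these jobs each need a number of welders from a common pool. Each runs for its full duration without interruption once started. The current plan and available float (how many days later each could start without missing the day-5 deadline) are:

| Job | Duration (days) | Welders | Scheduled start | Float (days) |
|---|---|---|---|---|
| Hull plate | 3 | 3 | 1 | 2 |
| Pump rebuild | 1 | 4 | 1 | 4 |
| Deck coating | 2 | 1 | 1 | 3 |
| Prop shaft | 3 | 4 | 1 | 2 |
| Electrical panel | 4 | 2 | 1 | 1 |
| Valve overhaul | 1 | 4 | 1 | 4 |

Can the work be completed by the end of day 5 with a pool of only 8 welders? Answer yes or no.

The minimum achievable peak is 9; 8 < 9, so no feasible schedule stays within the cap.

no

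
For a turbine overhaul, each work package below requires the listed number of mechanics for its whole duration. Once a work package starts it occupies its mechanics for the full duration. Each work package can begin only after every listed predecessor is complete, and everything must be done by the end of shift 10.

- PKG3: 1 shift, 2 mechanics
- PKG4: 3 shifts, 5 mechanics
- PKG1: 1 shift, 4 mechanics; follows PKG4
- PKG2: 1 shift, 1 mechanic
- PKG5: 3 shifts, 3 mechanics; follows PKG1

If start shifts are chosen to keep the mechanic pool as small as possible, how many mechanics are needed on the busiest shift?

5

Early-start (PKG3@1, PKG4@1, PKG1@4, PKG2@1, PKG5@5) gives peak 8: s1:8  s2:5  s3:5  s4:4  s5:3  s6:3  s7:3  s8:0  s9:0  s10:0.
Shift PKG4→2, PKG1→5, PKG5→6.
Schedule PKG3@1, PKG4@2, PKG1@5, PKG2@1, PKG5@6: s1:3  s2:5  s3:5  s4:5  s5:4  s6:3  s7:3  s8:3  s9:0  s10:0 — peak 5.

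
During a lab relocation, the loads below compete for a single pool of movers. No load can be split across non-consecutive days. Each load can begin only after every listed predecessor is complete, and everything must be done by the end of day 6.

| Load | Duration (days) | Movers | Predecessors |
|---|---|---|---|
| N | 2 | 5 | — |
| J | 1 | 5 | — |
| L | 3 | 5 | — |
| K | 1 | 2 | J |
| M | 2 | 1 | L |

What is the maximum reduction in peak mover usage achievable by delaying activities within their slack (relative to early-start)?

Early-start peak: d1:15  d2:12  d3:5  d4:1  d5:1  d6:0 ⇒ 15.
Leveled (N@5, J@1, L@2, K@2, M@5): d1:5  d2:7  d3:5  d4:5  d5:6  d6:6 ⇒ 7.
Reduction 15 − 7 = 8.

8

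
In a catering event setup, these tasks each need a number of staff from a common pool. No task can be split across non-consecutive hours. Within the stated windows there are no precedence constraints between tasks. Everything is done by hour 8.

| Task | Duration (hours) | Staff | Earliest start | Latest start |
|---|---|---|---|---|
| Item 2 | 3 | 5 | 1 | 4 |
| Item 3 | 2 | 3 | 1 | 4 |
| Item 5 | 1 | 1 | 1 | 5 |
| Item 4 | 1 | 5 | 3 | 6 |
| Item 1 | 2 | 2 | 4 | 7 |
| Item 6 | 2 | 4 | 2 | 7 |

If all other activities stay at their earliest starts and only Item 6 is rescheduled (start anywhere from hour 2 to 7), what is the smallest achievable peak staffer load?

Item 6@2: h1:9  h2:12  h3:14  h4:2  h5:2  h6:0  h7:0  h8:0 → peak 14
Item 6@3: h1:9  h2:8  h3:14  h4:6  h5:2  h6:0  h7:0  h8:0 → peak 14
Item 6@4: h1:9  h2:8  h3:10  h4:6  h5:6  h6:0  h7:0  h8:0 → peak 10
Item 6@5: h1:9  h2:8  h3:10  h4:2  h5:6  h6:4  h7:0  h8:0 → peak 10
Item 6@6: h1:9  h2:8  h3:10  h4:2  h5:2  h6:4  h7:4  h8:0 → peak 10
Item 6@7: h1:9  h2:8  h3:10  h4:2  h5:2  h6:0  h7:4  h8:4 → peak 10
Best is Item 6@4, peak 10.

10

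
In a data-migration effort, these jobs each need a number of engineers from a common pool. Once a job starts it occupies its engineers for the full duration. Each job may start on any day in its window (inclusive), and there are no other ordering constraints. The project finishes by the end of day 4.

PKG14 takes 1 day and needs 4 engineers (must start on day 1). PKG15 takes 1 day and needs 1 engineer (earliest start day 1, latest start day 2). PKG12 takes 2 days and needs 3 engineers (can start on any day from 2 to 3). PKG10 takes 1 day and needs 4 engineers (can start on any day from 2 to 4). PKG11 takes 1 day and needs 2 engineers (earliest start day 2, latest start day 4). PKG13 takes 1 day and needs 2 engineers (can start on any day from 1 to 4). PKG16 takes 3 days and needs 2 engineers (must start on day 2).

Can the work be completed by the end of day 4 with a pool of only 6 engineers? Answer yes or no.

Total engineer-days = 25; over 4 days the average is 25/4 > 6, so some day must exceed 6.

no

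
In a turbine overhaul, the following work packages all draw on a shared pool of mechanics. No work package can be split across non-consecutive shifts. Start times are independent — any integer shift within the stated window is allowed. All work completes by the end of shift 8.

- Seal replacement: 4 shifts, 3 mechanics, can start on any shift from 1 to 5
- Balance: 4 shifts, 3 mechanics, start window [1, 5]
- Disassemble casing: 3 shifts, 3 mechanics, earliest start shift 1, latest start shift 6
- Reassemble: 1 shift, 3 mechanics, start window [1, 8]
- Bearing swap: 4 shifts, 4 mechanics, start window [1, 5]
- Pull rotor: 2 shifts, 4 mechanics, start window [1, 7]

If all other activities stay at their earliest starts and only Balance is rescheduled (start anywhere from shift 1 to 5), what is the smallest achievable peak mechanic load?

17

Balance@1: s1:20  s2:17  s3:13  s4:10  s5:0  s6:0  s7:0  s8:0 → peak 20
Balance@2: s1:17  s2:17  s3:13  s4:10  s5:3  s6:0  s7:0  s8:0 → peak 17
Balance@3: s1:17  s2:14  s3:13  s4:10  s5:3  s6:3  s7:0  s8:0 → peak 17
Balance@4: s1:17  s2:14  s3:10  s4:10  s5:3  s6:3  s7:3  s8:0 → peak 17
Balance@5: s1:17  s2:14  s3:10  s4:7  s5:3  s6:3  s7:3  s8:3 → peak 17
Best is Balance@2, peak 17.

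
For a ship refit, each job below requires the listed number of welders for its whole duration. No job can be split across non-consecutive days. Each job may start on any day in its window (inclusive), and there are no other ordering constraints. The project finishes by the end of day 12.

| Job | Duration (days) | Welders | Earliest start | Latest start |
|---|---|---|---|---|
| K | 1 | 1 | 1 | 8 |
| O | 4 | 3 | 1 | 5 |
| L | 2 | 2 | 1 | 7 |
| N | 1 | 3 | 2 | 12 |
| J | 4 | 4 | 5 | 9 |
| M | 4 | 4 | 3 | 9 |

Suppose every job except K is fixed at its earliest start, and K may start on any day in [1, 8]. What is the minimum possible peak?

K@1: d1:6  d2:8  d3:7  d4:7  d5:8  d6:8  d7:4  d8:4  d9:0  d10:0  d11:0  d12:0 → peak 8
K@2: d1:5  d2:9  d3:7  d4:7  d5:8  d6:8  d7:4  d8:4  d9:0  d10:0  d11:0  d12:0 → peak 9
K@3: d1:5  d2:8  d3:8  d4:7  d5:8  d6:8  d7:4  d8:4  d9:0  d10:0  d11:0  d12:0 → peak 8
K@4: d1:5  d2:8  d3:7  d4:8  d5:8  d6:8  d7:4  d8:4  d9:0  d10:0  d11:0  d12:0 → peak 8
K@5: d1:5  d2:8  d3:7  d4:7  d5:9  d6:8  d7:4  d8:4  d9:0  d10:0  d11:0  d12:0 → peak 9
K@6: d1:5  d2:8  d3:7  d4:7  d5:8  d6:9  d7:4  d8:4  d9:0  d10:0  d11:0  d12:0 → peak 9
K@7: d1:5  d2:8  d3:7  d4:7  d5:8  d6:8  d7:5  d8:4  d9:0  d10:0  d11:0  d12:0 → peak 8
K@8: d1:5  d2:8  d3:7  d4:7  d5:8  d6:8  d7:4  d8:5  d9:0  d10:0  d11:0  d12:0 → peak 8
Best is K@1, peak 8.

8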